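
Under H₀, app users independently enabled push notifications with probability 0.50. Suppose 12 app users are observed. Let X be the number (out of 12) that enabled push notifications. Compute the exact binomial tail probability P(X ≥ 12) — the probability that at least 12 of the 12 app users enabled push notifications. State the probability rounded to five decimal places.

P = 0.00024

X is binomial with n = 12 and p = 0.50.
P(X ≥ 12) = C(12,12)·0.50^12·0.50^0.
= 0.000244 = 0.00024.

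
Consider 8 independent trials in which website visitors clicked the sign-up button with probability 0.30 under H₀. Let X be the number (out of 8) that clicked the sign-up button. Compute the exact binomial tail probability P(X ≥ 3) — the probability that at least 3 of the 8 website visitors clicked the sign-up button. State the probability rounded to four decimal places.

P = 0.4482

X ~ Binomial(n=8, p=0.30).
P(X ≥ 3) = Σ_{j=3}^{8} C(8,j)·0.30^j·0.70^{8−j}.
= 0.254122 + 0.136137 + 0.046675 + 0.010002 + 0.001225 + 0.000066 = 0.4482.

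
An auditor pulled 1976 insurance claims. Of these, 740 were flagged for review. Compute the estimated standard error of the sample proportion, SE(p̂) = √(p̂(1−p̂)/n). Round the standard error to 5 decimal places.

SE = 0.01089

p̂ = 740/1976 = 0.37449.
p̂(1−p̂) = 0.37449·0.62551 = 0.234247.
Dividing by n and taking the root: √0.000118546 = 0.01089.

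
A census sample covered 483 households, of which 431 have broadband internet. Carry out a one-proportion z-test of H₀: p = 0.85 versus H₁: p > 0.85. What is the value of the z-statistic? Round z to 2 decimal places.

z = 2.61

Sample proportion p̂ = 431/483 = 0.89234.
Null standard error: √(0.85·0.15/483) = √0.000263975 = 0.016247.
Test statistic: z = 0.04234/0.016247 = 2.61.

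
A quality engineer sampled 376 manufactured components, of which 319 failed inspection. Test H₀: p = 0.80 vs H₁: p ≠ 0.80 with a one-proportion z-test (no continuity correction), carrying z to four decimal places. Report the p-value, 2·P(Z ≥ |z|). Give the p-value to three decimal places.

p-value = 0.019

With x = 319 successes in n = 376, p̂ = 0.84840.
SE₀ = √(0.80·0.20/376) = 0.020628.
Test statistic (full precision, shown to 4 dp): z = (319/376 − 0.80)/SE₀ ≈ 2.3465.
p-value = 2·P(Z ≥ |z|) with z = 2.3465 → 0.019.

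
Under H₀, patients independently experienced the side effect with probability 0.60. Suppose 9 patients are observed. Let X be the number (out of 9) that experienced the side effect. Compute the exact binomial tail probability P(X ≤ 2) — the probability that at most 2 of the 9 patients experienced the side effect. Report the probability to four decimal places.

X ~ Binomial(n=9, p=0.60).
P(X ≤ 2) = C(9,0)·0.60^0·0.40^9 + C(9,1)·0.60^1·0.40^8 + C(9,2)·0.60^2·0.40^7.
= 0.000262 + 0.003539 + 0.021234 = 0.0250.

P = 0.0250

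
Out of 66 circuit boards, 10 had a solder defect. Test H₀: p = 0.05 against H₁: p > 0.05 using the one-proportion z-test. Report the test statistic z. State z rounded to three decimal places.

Sample proportion p̂ = 10/66 = 0.15152.
Under H₀, SE = √(p₀(1−p₀)/n) = √(0.05·0.95/66) = √0.000719697 = 0.026827.
z = (p̂ − p₀)/SE = (0.15152 − 0.05)/0.026827 = 3.784.

z = 3.784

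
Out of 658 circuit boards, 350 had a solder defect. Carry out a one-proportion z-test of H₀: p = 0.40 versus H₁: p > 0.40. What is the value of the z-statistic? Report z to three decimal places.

z = 6.907

The sample proportion is 350/658 = 0.53191.
Null standard error: √(0.40·0.60/658) = √0.000364742 = 0.019098.
z = (0.53191 − 0.40)/0.019098 = 0.13191/0.019098 = 6.907.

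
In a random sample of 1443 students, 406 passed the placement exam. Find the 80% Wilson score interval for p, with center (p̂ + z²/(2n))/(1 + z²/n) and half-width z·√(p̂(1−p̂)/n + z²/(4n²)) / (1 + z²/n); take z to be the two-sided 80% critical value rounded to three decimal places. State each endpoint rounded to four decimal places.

(0.2664, 0.2968)

Here p̂ = 406/1443 = 0.28136 and z = 1.282 (z² = 1.643524).
Denominator 1 + z²/n = 1 + 1.643524/1443 = 1.001139.
Adjusted center: (0.28136 + z²/(2n))/1.001139 = 0.28161.
Radicand: p̂(1−p̂)/n + z²/(4n²) = 0.000140122 + 0.000000197 = 0.000140319.
Half-width = 1.282·√0.000140319/1.001139 = 0.01517.
So the interval runs from 0.2664 to 0.2968.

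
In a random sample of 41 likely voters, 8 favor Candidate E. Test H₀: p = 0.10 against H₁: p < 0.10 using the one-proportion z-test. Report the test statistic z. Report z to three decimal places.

The sample proportion is 8/41 = 0.19512.
Under H₀, SE = √(p₀(1−p₀)/n) = √(0.10·0.90/41) = √0.002195122 = 0.046852.
z = (p̂ − p₀)/SE = (0.19512 − 0.10)/0.046852 = 2.030.

z = 2.030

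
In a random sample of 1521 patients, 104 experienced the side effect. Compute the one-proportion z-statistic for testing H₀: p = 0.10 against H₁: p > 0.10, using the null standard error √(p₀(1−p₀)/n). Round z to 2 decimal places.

z = -4.11

With x = 104 successes in n = 1521, p̂ = 0.06838.
Under H₀, SE = √(p₀(1−p₀)/n) = √(0.10·0.90/1521) = √0.000059172 = 0.007692.
z = (p̂ − p₀)/SE = (0.06838 − 0.10)/0.007692 = -4.11.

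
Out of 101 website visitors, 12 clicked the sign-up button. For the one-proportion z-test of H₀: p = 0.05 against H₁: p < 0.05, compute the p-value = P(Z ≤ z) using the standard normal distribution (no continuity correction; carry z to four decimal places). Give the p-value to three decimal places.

p-value = 0.999

The sample proportion is 12/101 = 0.11881.
Under H₀, SE = √(p₀(1−p₀)/n) = √(0.05·0.95/101) = √0.000470297 = 0.021686.
z = (p̂ − p₀)/SE = (12/101 − 0.05)/0.021686 ≈ 3.1731.
From the standard normal, P(Z ≤ z) = 0.999.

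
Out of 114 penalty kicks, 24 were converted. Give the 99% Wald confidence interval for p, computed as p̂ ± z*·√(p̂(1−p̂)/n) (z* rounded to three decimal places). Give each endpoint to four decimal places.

(0.1122, 0.3089)

p̂ = 24/114 = 0.21053.
Standard error of p̂: √(0.166205/114) = √0.001457938 = 0.038183.
The 99% critical value is z* = 2.576.
Margin of error: 2.576 × 0.038183 = 0.09836.
CI: 0.21053 ± 0.09836 = (0.1122, 0.3089).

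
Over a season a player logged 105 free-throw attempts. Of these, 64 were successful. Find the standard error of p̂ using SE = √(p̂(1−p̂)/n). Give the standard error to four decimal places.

The sample proportion is 64/105 = 0.60952.
p̂(1−p̂) = 0.60952·0.39048 = 0.238005.
Dividing by n and taking the root: √0.002266714 = 0.0476.

SE = 0.0476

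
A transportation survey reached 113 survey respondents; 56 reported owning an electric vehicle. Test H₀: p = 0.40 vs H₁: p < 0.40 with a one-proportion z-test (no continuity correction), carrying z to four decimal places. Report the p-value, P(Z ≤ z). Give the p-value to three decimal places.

The sample proportion is 56/113 = 0.49558.
Null standard error: √(0.40·0.60/113) = √0.002123894 = 0.046086.
z = (p̂ − p₀)/SE = (56/113 − 0.40)/0.046086 ≈ 2.0739.
From the standard normal, P(Z ≤ z) = 0.981.

p-value = 0.981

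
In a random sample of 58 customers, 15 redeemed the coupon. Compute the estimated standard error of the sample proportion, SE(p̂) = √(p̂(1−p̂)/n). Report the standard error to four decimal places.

SE = 0.0575

With x = 15 successes in n = 58, p̂ = 0.25862.
p̂(1−p̂) = 0.25862·0.74138 = 0.191736.
SE = √(0.191736/58) = 0.0575.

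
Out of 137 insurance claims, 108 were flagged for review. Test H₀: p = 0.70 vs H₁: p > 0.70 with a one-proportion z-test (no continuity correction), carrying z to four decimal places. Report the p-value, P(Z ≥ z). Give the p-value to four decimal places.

p-value = 0.0120

The sample proportion is 108/137 = 0.78832.
Null standard error: √(0.70·0.30/137) = √0.001532847 = 0.039152.
z = (p̂ − p₀)/SE = (108/137 − 0.70)/0.039152 ≈ 2.2559.
From the standard normal, P(Z ≥ z) = 0.0120.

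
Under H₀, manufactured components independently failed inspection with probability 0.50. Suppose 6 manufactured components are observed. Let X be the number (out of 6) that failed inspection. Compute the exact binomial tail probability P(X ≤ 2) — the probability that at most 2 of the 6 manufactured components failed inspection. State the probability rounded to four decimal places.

X ~ Binomial(n=6, p=0.50).
P(X ≤ 2) = C(6,0)·0.50^0·0.50^6 + C(6,1)·0.50^1·0.50^5 + C(6,2)·0.50^2·0.50^4.
= 0.015625 + 0.093750 + 0.234375 = 0.3438.

P = 0.3438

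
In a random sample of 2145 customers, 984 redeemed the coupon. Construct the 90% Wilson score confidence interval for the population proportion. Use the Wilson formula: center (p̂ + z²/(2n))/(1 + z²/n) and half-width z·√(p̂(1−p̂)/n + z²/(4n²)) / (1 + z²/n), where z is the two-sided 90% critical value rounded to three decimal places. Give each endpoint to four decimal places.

p̂ = 984/2145 = 0.45874; z = 1.645, so z² = 2.706025.
Denominator 1 + z²/n = 1 + 2.706025/2145 = 1.001262.
Adjusted center: (0.45874 + z²/(2n))/1.001262 = 0.45879.
Radicand: p̂(1−p̂)/n + z²/(4n²) = 0.000115757 + 0.000000147 = 0.000115904.
Half-width = 1.645·√0.000115904/1.001262 = 0.01769.
Interval: 0.45879 ± 0.01769 → (0.4411, 0.4765).

(0.4411, 0.4765)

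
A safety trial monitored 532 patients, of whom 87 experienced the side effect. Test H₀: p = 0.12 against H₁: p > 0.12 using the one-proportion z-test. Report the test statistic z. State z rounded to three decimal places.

With x = 87 successes in n = 532, p̂ = 0.16353.
Null standard error: √(0.12·0.88/532) = √0.000198496 = 0.014089.
z = (p̂ − p₀)/SE = (0.16353 − 0.12)/0.014089 = 3.090.

z = 3.090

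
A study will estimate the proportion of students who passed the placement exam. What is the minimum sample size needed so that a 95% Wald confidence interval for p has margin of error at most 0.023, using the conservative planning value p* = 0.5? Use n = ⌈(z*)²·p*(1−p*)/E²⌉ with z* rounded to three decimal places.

n = 1816

z* = 1.960 at the 95% level.
p*(1−p*) = 0.2500.
(z*)²·p*(1−p*)/E² = 3.841600·0.2500/0.000529 = 1815.501.
⌈1815.501⌉ = 1816.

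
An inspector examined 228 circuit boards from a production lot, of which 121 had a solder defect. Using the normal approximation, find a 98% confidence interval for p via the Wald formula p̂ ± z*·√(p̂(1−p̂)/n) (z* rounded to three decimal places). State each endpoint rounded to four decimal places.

(0.4538, 0.6076)

p̂ = 121/228 = 0.53070.
Standard error of p̂: √(0.249057/228) = √0.001092357 = 0.033051.
The 98% critical value is z* = 2.326.
Margin of error: 2.326 × 0.033051 = 0.07688.
Interval: 0.53070 ± 0.07688 → (0.4538, 0.6076).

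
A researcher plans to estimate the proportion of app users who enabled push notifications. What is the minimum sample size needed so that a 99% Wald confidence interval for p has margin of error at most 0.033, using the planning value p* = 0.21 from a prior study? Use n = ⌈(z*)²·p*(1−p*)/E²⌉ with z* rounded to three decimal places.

For 99% confidence, z* = 2.576.
p*(1−p*) = 0.1659.
(z*)²·p*(1−p*)/E² = 6.635776·0.1659/0.001089 = 1010.905.
Rounding up, n = 1011.

n = 1011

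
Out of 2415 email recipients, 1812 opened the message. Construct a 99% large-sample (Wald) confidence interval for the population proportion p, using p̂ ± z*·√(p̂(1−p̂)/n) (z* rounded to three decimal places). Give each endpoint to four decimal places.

Sample proportion p̂ = 1812/2415 = 0.75031.
SE = √(p̂(1−p̂)/n) = √(0.187345/2415) = 0.008808.
For 99% confidence, z* = 2.576.
Margin = 2.576·0.008808 = 0.02269.
CI: 0.75031 ± 0.02269 = (0.7276, 0.7730).

(0.7276, 0.7730)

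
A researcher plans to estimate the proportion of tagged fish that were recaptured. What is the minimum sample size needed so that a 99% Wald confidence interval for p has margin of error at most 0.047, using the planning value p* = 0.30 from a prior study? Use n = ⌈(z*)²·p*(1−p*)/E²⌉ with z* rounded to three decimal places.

n = 631

The 99% critical value is z* = 2.576.
p*(1−p*) = 0.30·0.70 = 0.2100.
Required n before rounding: 6.635776 × 0.2100 / 0.047² = 630.834.
⌈630.834⌉ = 631.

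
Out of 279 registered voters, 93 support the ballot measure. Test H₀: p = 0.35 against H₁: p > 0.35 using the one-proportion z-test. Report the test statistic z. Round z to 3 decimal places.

z = -0.584

With x = 93 successes in n = 279, p̂ = 0.33333.
Null standard error: √(0.35·0.65/279) = √0.000815412 = 0.028555.
z = (0.33333 − 0.35)/0.028555 = -0.01667/0.028555 = -0.584.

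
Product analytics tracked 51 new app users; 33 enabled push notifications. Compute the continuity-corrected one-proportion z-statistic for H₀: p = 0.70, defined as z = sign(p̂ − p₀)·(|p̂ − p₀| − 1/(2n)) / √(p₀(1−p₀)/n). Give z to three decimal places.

Sample proportion p̂ = 33/51 = 0.64706. p̂ − p₀ = -0.052941.
1/(2n) = 0.009804.
Corrected numerator: |-0.052941| − 0.009804 = 0.043137.
Under H₀, SE = √(p₀(1−p₀)/n) = √(0.70·0.30/51) = √0.004117647 = 0.064169.
z = −0.043137/0.064169 = -0.672.

z = -0.672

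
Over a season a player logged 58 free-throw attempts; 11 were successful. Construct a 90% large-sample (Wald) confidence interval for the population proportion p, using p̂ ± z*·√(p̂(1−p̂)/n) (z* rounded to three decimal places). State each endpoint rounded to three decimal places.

(0.105, 0.274)

p̂ = 11/58 = 0.18966.
SE = √(p̂(1−p̂)/n) = √(0.153686/58) = 0.051476.
z* = 1.645 at the 90% level.
Margin = 1.645·0.051476 = 0.08468.
CI: 0.18966 ± 0.08468 = (0.105, 0.274).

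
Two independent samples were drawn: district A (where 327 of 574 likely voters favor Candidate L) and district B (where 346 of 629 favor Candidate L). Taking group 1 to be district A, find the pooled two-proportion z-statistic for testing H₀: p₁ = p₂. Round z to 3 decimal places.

z = 0.684

Sample proportions: p̂₁ = 327/574 = 0.56969 and p̂₂ = 346/629 = 0.55008.
Pooling: p̂ = 673/1203 = 0.55943.
SE = √[p̂(1−p̂)(1/n₁+1/n₂)] = √[0.55943·0.44057·(1/574+1/629)] ≈ 0.028657.
z = (p̂₁ − p̂₂)/SE = (0.56969 − 0.55008)/0.028657 = 0.01961/0.028657 = 0.684.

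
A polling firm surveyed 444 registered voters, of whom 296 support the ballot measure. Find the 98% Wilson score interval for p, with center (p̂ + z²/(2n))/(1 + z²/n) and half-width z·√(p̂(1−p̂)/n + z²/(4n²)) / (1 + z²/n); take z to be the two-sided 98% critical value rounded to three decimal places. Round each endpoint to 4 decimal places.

(0.6129, 0.7164)

p̂ = 296/444 = 0.66667; z = 2.326, so z² = 5.410276.
1 + z²/n = 1.012185.
Adjusted center: (0.66667 + z²/(2n))/1.012185 = 0.66466.
Radicand: p̂(1−p̂)/n + z²/(4n²) = 0.000500501 + 0.000006861 = 0.000507362.
Half-width = 2.326·√0.000507362/1.012185 = 0.05176.
Interval: 0.66466 ± 0.05176 → (0.6129, 0.7164).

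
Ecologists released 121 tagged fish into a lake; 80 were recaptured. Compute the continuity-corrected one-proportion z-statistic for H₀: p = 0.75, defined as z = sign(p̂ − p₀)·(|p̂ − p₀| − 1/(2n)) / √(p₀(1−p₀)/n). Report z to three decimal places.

z = -2.152

Sample proportion p̂ = 80/121 = 0.66116. p̂ − p₀ = -0.088843.
Continuity correction 1/(2n) = 1/242 = 0.004132.
Corrected numerator: |-0.088843| − 0.004132 = 0.084711.
SE₀ = √(0.75·0.25/121) = 0.039365.
z = (−)0.084711/0.039365 = -2.152.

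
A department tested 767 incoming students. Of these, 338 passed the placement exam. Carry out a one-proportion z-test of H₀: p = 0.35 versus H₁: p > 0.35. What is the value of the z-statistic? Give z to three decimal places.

p̂ = 338/767 = 0.44068.
Under H₀, SE = √(p₀(1−p₀)/n) = √(0.35·0.65/767) = √0.000296610 = 0.017222.
z = (0.44068 − 0.35)/0.017222 = 0.09068/0.017222 = 5.265.

z = 5.265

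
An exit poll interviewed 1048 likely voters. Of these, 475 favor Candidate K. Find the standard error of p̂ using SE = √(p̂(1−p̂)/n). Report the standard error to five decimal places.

SE = 0.01538

p̂ = 475/1048 = 0.45324.
p̂(1−p̂) = 0.247814.
Dividing by n and taking the root: √0.000236464 = 0.01538.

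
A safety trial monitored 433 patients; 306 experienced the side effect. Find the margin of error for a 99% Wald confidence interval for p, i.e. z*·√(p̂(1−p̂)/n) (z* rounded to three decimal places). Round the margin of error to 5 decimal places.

p̂ = 306/433 = 0.70670.
SE = √(p̂(1−p̂)/n) = √(0.207276/433) = 0.021879.
The 99% critical value is z* = 2.576.
ME = 2.576·0.021879 = 0.05636.

ME = 0.05636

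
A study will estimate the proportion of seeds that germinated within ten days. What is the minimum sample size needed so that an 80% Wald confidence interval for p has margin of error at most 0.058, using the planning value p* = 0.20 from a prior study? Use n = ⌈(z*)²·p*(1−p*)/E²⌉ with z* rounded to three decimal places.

The 80% critical value is z* = 1.282.
p*(1−p*) = 0.20·0.80 = 0.1600.
(z*)²·p*(1−p*)/E² = 1.643524·0.1600/0.003364 = 78.170.
Rounding up, n = 79.

n = 79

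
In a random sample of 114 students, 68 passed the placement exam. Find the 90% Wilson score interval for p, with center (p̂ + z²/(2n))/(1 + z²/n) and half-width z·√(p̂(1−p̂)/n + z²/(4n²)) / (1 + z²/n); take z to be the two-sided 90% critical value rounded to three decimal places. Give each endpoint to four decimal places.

p̂ = 68/114 = 0.59649; z = 1.645, so z² = 2.706025.
Denominator 1 + z²/n = 1 + 2.706025/114 = 1.023737.
Center = (0.59649 + 0.011869)/1.023737 = 0.59425.
Radicand: p̂(1−p̂)/n + z²/(4n²) = 0.002111311 + 0.000052055 = 0.002163366.
Half-width = 1.645·√0.002163366/1.023737 = 0.07474.
Interval: 0.59425 ± 0.07474 → (0.5195, 0.6690).

(0.5195, 0.6690)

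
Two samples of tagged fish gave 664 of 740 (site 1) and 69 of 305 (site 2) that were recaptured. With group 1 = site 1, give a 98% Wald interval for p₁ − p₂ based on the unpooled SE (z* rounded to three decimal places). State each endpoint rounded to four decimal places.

p̂₁ = 0.89730, p̂₂ = 0.22623, so the observed difference is 0.67107.
SE = √(0.000124534 + 0.000573934) = √0.000698468 = 0.026429.
z* = 2.326 at the 98% level. Margin of error = 0.06147.
CI: 0.67107 ± 0.06147 = (0.6096, 0.7325).

(0.6096, 0.7325)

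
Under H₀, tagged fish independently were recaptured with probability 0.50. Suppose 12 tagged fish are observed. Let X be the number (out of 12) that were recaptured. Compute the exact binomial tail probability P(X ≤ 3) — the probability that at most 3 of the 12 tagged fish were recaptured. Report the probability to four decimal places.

P = 0.0730

X ~ Binomial(n=12, p=0.50).
P(X ≤ 3) = C(12,0)·0.50^0·0.50^12 + C(12,1)·0.50^1·0.50^11 + C(12,2)·0.50^2·0.50^10 + C(12,3)·0.50^3·0.50^9.
= 0.000244 + 0.002930 + 0.016113 + 0.053711 = 0.0730.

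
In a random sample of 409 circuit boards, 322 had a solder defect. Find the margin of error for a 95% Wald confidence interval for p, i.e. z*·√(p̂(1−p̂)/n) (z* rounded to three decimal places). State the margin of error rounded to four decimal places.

With x = 322 successes in n = 409, p̂ = 0.78729.
SE = √(p̂(1−p̂)/n) = √(0.167467/409) = 0.020235.
The 95% critical value is z* = 1.960.
Margin of error = z*·SE = 1.960 × 0.020235 = 0.0397.

ME = 0.0397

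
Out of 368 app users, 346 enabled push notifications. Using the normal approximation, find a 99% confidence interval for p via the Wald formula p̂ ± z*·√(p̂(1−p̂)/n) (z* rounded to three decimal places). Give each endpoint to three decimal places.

(0.908, 0.972)

Sample proportion p̂ = 346/368 = 0.94022.
SE(p̂) = √(0.94022·0.05978/368) = 0.012359.
The 99% critical value is z* = 2.576.
Margin of error: 2.576 × 0.012359 = 0.03184.
So the interval runs from 0.908 to 0.972.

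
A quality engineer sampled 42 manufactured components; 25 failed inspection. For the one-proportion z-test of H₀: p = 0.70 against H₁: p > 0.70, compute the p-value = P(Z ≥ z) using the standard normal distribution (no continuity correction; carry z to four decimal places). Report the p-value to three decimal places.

p-value = 0.931

p̂ = 25/42 = 0.59524.
SE₀ = √(0.70·0.30/42) = 0.070711.
z = (p̂ − p₀)/SE = (25/42 − 0.70)/0.070711 ≈ -1.4816.
From the standard normal, P(Z ≥ z) = 0.931.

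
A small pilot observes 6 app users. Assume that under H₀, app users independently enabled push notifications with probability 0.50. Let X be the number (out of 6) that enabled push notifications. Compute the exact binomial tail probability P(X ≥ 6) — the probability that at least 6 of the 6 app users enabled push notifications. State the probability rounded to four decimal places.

P = 0.0156

X is binomial with n = 6 and p = 0.50.
P(X ≥ 6) = C(6,6)·0.50^6·0.50^0.
= 0.015625 = 0.0156.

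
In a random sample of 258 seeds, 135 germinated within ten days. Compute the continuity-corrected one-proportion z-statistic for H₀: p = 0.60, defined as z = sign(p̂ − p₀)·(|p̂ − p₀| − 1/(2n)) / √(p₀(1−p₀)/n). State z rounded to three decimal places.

z = -2.453

With x = 135 successes in n = 258, p̂ = 0.52326. p̂ − p₀ = -0.076744.
1/(2n) = 0.001938.
Corrected numerator: |-0.076744| − 0.001938 = 0.074806.
Under H₀, SE = √(p₀(1−p₀)/n) = √(0.60·0.40/258) = √0.000930233 = 0.030500.
z = (−)0.074806/0.030500 = -2.453.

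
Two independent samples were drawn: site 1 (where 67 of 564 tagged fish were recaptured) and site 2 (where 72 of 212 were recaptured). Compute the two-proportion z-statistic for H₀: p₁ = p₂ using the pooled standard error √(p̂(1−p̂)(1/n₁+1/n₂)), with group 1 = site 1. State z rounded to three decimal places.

p̂₁ = 67/564 = 0.11879, p̂₂ = 72/212 = 0.33962.
Pooling: p̂ = 139/776 = 0.17912.
Pooled SE = √[0.1470384·0.00649003] ≈ 0.030891.
z = -0.22083/0.030891 = -7.149.

z = -7.149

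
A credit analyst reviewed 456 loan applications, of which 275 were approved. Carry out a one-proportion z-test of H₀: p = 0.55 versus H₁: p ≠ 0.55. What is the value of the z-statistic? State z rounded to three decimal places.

z = 2.278

Sample proportion p̂ = 275/456 = 0.60307.
Under H₀, SE = √(p₀(1−p₀)/n) = √(0.55·0.45/456) = √0.000542763 = 0.023297.
Test statistic: z = 0.05307/0.023297 = 2.278.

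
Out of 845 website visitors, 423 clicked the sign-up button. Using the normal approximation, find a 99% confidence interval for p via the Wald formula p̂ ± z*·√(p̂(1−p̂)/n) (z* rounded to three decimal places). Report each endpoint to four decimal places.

With x = 423 successes in n = 845, p̂ = 0.50059.
SE = √(p̂(1−p̂)/n) = √(0.250000/845) = 0.017201.
The 99% critical value is z* = 2.576.
Margin = 2.576·0.017201 = 0.04431.
So the interval runs from 0.4563 to 0.5449.

(0.4563, 0.5449)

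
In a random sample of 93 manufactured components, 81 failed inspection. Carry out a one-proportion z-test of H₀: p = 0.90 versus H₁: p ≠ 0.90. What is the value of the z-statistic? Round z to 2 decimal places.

z = -0.93

p̂ = 81/93 = 0.87097.
SE₀ = √(0.90·0.10/93) = 0.031109.
z = (p̂ − p₀)/SE = (0.87097 − 0.90)/0.031109 = -0.93.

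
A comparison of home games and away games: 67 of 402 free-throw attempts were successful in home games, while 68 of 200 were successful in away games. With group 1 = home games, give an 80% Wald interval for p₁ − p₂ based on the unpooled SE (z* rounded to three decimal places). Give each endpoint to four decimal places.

(-0.2224, -0.1242)

p̂₁ = 67/402 = 0.16667, p̂₂ = 68/200 = 0.34000; p̂₁ − p̂₂ = -0.17333.
SE = √(0.000345495 + 0.001122000) = √0.001467495 = 0.038308.
z* = 1.282 at the 80% level. Margin of error = 0.04911.
CI: -0.17333 ± 0.04911 = (-0.2224, -0.1242).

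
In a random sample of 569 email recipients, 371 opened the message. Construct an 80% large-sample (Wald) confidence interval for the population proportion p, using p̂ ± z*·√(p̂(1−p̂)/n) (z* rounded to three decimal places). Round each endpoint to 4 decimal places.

p̂ = 371/569 = 0.65202.
SE(p̂) = √(0.65202·0.34798/569) = 0.019969.
For 80% confidence, z* = 1.282.
Margin of error: 1.282 × 0.019969 = 0.02560.
CI: 0.65202 ± 0.02560 = (0.6264, 0.6776).

(0.6264, 0.6776)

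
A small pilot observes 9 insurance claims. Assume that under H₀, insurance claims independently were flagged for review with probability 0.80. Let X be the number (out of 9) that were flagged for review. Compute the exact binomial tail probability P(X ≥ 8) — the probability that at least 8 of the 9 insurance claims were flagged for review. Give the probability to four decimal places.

X is binomial with n = 9 and p = 0.80.
P(X ≥ 8) = C(9,8)·0.80^8·0.20^1 + C(9,9)·0.80^9·0.20^0.
= 0.301990 + 0.134218 = 0.4362.

P = 0.4362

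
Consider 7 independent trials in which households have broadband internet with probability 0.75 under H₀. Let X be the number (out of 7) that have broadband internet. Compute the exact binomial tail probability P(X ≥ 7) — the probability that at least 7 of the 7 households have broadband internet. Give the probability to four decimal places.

X is binomial with n = 7 and p = 0.75.
P(X ≥ 7) = C(7,7)·0.75^7·0.25^0.
= 0.133484 = 0.1335.

P = 0.1335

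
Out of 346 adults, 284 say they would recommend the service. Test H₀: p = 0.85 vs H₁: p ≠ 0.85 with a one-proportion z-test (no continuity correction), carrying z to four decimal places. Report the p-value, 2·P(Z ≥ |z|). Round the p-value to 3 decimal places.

p-value = 0.128

The sample proportion is 284/346 = 0.82081.
Null standard error: √(0.85·0.15/346) = √0.000368497 = 0.019196.
Test statistic (full precision, shown to 4 dp): z = (284/346 − 0.85)/SE₀ ≈ -1.5206.
From the standard normal, 2·P(Z ≥ |z|) = 0.128.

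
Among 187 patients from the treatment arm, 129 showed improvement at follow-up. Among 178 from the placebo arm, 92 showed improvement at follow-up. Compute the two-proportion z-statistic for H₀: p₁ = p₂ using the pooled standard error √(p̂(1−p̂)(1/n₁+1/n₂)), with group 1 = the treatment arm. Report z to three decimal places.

z = 3.380

Sample proportions: p̂₁ = 129/187 = 0.68984 and p̂₂ = 92/178 = 0.51685.
Pooled p̂ = (129+92)/(187+178) = 221/365 = 0.60548.
SE = √[p̂(1−p̂)(1/n₁+1/n₂)] = √[0.60548·0.39452·(1/187+1/178)] ≈ 0.051180.
z = 0.17299/0.051180 = 3.380.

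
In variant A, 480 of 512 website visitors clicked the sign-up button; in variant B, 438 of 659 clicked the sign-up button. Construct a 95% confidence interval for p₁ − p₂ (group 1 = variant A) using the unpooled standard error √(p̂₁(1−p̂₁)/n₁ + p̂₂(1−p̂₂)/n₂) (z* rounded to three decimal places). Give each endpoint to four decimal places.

(0.2312, 0.3146)

p̂₁ = 0.93750, p̂₂ = 0.66464, so the observed difference is 0.27286.
SE = √(0.000114441 + 0.000338228) = √0.000452669 = 0.021276.
z* = 1.960 at the 95% level. Margin = 1.960·0.021276 = 0.04170.
CI: 0.27286 ± 0.04170 = (0.2312, 0.3146).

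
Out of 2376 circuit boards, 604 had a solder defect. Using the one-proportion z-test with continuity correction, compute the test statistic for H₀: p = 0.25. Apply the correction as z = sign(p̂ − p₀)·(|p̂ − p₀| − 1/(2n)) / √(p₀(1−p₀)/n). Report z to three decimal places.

z = 0.450

p̂ = 604/2376 = 0.25421. p̂ − p₀ = 0.004209.
1/(2n) = 0.000210.
Corrected numerator: |0.004209| − 0.000210 = 0.003999.
SE₀ = √(0.25·0.75/2376) = 0.008883.
z = +0.003999/0.008883 = 0.450.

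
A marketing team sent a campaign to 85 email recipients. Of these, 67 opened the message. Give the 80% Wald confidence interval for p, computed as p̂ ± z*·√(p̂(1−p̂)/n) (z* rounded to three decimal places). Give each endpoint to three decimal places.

p̂ = 67/85 = 0.78824.
SE = √(p̂(1−p̂)/n) = √(0.166920/85) = 0.044314.
z* = 1.282 at the 80% level.
Margin of error: 1.282 × 0.044314 = 0.05681.
So the interval runs from 0.731 to 0.845.

(0.731, 0.845)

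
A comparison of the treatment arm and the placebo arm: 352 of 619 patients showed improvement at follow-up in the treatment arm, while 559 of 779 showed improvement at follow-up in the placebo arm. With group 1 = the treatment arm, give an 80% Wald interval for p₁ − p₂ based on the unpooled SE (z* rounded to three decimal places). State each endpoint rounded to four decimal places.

(-0.1818, -0.1161)

p̂₁ = 0.56866, p̂₂ = 0.71759, so the observed difference is -0.14893.
Unpooled SE = √(p̂₁(1−p̂₁)/n₁ + p̂₂(1−p̂₂)/n₂) = √(0.000396262 + 0.000260149) = 0.025621.
The 80% critical value is z* = 1.282. Margin = 1.282·0.025621 = 0.03285.
CI: -0.14893 ± 0.03285 = (-0.1818, -0.1161).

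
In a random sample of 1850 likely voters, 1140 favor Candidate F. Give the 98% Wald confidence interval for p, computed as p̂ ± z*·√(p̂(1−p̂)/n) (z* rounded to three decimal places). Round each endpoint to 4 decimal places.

(0.5899, 0.6425)

With x = 1140 successes in n = 1850, p̂ = 0.61622.
SE = √(p̂(1−p̂)/n) = √(0.236494/1850) = 0.011306.
z* = 2.326 at the 98% level.
Margin of error: 2.326 × 0.011306 = 0.02630.
So the interval runs from 0.5899 to 0.6425.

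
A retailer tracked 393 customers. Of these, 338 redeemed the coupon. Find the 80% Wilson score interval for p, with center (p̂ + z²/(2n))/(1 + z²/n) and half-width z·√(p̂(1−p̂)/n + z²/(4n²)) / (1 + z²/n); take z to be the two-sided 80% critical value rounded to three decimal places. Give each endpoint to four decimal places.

p̂ = 338/393 = 0.86005; z = 1.282, so z² = 1.643524.
1 + z²/n = 1.004182.
Adjusted center: (0.86005 + z²/(2n))/1.004182 = 0.85855.
Radicand: p̂(1−p̂)/n + z²/(4n²) = 0.000306268 + 0.000002660 = 0.000308928.
Half-width = z·√(radicand)/denom = 1.282·0.017576/1.004182 = 0.02244.
So the interval runs from 0.8361 to 0.8810.

(0.8361, 0.8810)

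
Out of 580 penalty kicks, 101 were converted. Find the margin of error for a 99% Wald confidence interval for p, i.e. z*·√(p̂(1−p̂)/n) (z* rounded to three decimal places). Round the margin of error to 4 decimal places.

With x = 101 successes in n = 580, p̂ = 0.17414.
Standard error of p̂: √(0.143814/580) = √0.000247955 = 0.015747.
For 99% confidence, z* = 2.576.
So ME = 0.0406.

ME = 0.0406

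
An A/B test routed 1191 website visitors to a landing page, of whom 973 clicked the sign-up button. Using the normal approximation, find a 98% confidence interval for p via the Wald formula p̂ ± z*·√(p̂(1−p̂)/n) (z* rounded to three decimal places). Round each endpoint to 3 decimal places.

The sample proportion is 973/1191 = 0.81696.
Standard error of p̂: √(0.149536/1191) = √0.000125555 = 0.011205.
The 98% critical value is z* = 2.326.
Margin of error: 2.326 × 0.011205 = 0.02606.
CI: 0.81696 ± 0.02606 = (0.791, 0.843).

(0.791, 0.843)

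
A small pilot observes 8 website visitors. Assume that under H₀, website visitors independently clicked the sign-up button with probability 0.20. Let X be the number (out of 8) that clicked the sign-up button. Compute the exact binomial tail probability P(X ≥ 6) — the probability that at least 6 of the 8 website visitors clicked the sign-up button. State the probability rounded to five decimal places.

P = 0.00123

X is binomial with n = 8 and p = 0.20.
P(X ≥ 6) = C(8,6)·0.20^6·0.80^2 + C(8,7)·0.20^7·0.80^1 + C(8,8)·0.20^8·0.80^0.
= 0.001147 + 0.000082 + 0.000003 = 0.00123.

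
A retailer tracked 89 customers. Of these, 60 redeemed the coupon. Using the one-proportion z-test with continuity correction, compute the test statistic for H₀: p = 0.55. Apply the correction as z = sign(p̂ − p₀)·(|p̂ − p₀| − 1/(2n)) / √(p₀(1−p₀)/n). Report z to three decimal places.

z = 2.248

p̂ = 60/89 = 0.67416. p̂ − p₀ = 0.124157.
1/(2n) = 0.005618.
Corrected numerator: |0.124157| − 0.005618 = 0.118539.
Under H₀, SE = √(p₀(1−p₀)/n) = √(0.55·0.45/89) = √0.002780899 = 0.052734.
z = (+)0.118539/0.052734 = 2.248.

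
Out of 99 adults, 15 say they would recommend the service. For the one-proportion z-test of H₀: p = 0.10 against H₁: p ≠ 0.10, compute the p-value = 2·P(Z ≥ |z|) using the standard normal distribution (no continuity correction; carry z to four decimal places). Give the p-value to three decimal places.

p-value = 0.088

p̂ = 15/99 = 0.15152.
SE₀ = √(0.10·0.90/99) = 0.030151.
z = (p̂ − p₀)/SE = (15/99 − 0.10)/0.030151 ≈ 1.7086.
p-value = 2·P(Z ≥ |z|) with z = 1.7086 → 0.088.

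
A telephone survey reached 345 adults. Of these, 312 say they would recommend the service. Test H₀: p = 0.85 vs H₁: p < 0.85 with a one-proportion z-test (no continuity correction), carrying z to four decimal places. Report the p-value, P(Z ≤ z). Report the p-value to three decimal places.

p-value = 0.998

The sample proportion is 312/345 = 0.90435.
SE₀ = √(0.85·0.15/345) = 0.019224.
z = (p̂ − p₀)/SE = (312/345 − 0.85)/0.019224 ≈ 2.8271.
From the standard normal, P(Z ≤ z) = 0.998.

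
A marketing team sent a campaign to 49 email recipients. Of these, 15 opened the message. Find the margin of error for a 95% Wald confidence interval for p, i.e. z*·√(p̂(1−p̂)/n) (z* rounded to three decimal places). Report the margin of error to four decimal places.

ME = 0.1290

Sample proportion p̂ = 15/49 = 0.30612.
SE = √(p̂(1−p̂)/n) = √(0.212411/49) = 0.065840.
The 95% critical value is z* = 1.960.
So ME = 0.1290.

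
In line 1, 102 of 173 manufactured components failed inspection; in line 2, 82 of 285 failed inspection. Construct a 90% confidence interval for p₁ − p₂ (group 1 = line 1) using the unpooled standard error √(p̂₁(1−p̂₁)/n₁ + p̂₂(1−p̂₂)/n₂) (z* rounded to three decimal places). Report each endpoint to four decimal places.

(0.2262, 0.3776)

p̂₁ = 102/173 = 0.58960, p̂₂ = 82/285 = 0.28772; p̂₁ − p̂₂ = 0.30188.
SE = √(0.001398686 + 0.000719077) = √0.002117763 = 0.046019.
z* = 1.645 at the 90% level. Margin = 1.645·0.046019 = 0.07570.
So the interval runs from 0.2262 to 0.3776.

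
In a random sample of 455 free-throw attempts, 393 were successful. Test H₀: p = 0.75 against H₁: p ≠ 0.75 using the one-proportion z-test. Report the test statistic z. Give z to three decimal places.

z = 5.603

p̂ = 393/455 = 0.86374.
Null standard error: √(0.75·0.25/455) = √0.000412088 = 0.020300.
z = (0.86374 − 0.75)/0.020300 = 0.11374/0.020300 = 5.603.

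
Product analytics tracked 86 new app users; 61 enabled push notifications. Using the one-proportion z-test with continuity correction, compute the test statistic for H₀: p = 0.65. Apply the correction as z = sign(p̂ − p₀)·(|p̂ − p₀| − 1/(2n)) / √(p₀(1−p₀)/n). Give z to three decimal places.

z = 1.040

With x = 61 successes in n = 86, p̂ = 0.70930. p̂ − p₀ = 0.059302.
Continuity correction 1/(2n) = 1/172 = 0.005814.
Corrected numerator: |0.059302| − 0.005814 = 0.053488.
SE₀ = √(0.65·0.35/86) = 0.051433.
z = +0.053488/0.051433 = 1.040.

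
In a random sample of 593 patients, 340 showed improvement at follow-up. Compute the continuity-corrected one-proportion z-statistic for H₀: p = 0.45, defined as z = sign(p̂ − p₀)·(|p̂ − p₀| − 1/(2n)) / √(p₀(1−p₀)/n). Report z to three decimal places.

z = 5.997

With x = 340 successes in n = 593, p̂ = 0.57336. p̂ − p₀ = 0.123356.
1/(2n) = 0.000843.
Corrected numerator: |0.123356| − 0.000843 = 0.122513.
Null standard error: √(0.45·0.55/593) = √0.000417369 = 0.020430.
z = (+)0.122513/0.020430 = 5.997.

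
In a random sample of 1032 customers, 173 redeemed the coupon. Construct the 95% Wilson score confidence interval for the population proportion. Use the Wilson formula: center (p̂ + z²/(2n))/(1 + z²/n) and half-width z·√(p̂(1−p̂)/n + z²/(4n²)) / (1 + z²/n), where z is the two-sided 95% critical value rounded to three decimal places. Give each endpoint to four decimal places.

(0.1461, 0.1916)

Here p̂ = 173/1032 = 0.16764 and z = 1.960 (z² = 3.841600).
Denominator 1 + z²/n = 1 + 3.841600/1032 = 1.003722.
Center = (0.16764 + 0.001861)/1.003722 = 0.16887.
Radicand: p̂(1−p̂)/n + z²/(4n²) = 0.000135207 + 0.000000902 = 0.000136109.
Half-width = z·√(radicand)/denom = 1.960·0.011667/1.003722 = 0.02278.
Interval: 0.16887 ± 0.02278 → (0.1461, 0.1916).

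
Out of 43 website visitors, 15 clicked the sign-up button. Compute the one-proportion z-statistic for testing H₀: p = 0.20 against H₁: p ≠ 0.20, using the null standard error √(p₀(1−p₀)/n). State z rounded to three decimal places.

z = 2.440

With x = 15 successes in n = 43, p̂ = 0.34884.
Null standard error: √(0.20·0.80/43) = √0.003720930 = 0.060999.
z = (p̂ − p₀)/SE = (0.34884 − 0.20)/0.060999 = 2.440.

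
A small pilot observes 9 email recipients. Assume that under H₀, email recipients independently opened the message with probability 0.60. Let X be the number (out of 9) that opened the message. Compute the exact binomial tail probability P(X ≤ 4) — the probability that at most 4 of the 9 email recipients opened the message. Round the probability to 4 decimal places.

P = 0.2666

X ~ Binomial(n=9, p=0.60).
P(X ≤ 4) = Σ_{j=0}^{4} C(9,j)·0.60^j·0.40^{9−j}.
= 0.000262 + 0.003539 + 0.021234 + 0.074318 + 0.167215 = 0.2666.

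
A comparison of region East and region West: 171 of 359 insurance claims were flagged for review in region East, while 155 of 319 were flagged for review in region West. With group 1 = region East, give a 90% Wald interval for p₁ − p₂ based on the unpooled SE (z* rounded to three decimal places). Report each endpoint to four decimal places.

p̂₁ = 171/359 = 0.47632, p̂₂ = 155/319 = 0.48589; p̂₁ − p̂₂ = -0.00957.
Unpooled SE = √(p̂₁(1−p̂₁)/n₁ + p̂₂(1−p̂₂)/n₂) = √(0.000694817 + 0.000783075) = 0.038443.
z* = 1.645 at the 90% level. Margin = 1.645·0.038443 = 0.06324.
So the interval runs from -0.0728 to 0.0537.

(-0.0728, 0.0537)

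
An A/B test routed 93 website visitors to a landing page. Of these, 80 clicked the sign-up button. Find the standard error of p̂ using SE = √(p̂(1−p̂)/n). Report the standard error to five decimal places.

With x = 80 successes in n = 93, p̂ = 0.86022.
p̂(1−p̂) = 0.120242.
SE = √(0.120242/93) = 0.03596.

SE = 0.03596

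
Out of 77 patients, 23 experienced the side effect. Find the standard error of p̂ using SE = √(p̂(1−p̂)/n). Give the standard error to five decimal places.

The sample proportion is 23/77 = 0.29870.
p̂(1−p̂) = 0.209478.
SE = √(0.209478/77) = 0.05216.

SE = 0.05216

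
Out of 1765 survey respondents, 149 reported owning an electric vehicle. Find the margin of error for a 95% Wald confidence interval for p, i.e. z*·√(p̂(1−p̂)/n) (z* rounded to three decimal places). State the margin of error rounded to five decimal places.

Sample proportion p̂ = 149/1765 = 0.08442.
SE = √(p̂(1−p̂)/n) = √(0.077293/1765) = 0.006618.
z* = 1.960 at the 95% level.
ME = 1.960·0.006618 = 0.01297.

ME = 0.01297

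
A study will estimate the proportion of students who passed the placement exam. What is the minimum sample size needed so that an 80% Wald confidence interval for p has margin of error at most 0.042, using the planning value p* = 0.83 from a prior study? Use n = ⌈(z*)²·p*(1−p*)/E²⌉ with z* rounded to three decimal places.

n = 132

The 80% critical value is z* = 1.282.
p*(1−p*) = 0.1411.
(z*)²·p*(1−p*)/E² = 1.643524·0.1411/0.001764 = 131.463.
Rounding up, n = 132.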